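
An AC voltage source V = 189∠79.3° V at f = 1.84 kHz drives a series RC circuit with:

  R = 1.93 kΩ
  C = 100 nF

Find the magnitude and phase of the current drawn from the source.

Step 1 — Angular frequency: ω = 2π·f = 2π·1840 = 1.156e+04 rad/s.
Step 2 — Component impedances:
  R: Z = R = 1930 Ω
  C: Z = 1/(jωC) = -j/(ω·C) = 0 - j865 Ω
Step 3 — Series combination: Z_total = R + C = 1930 - j865 Ω = 2115∠-24.1° Ω.
Step 4 — Source phasor: V = 189∠79.3° V = 35.09 + j185.7 V.
Step 5 — Ohm's law: I = V / Z_total = (35.09 + j185.7) / (1930 - j865) = -0.02077 + j0.08692 A.
Step 6 — Convert to polar: |I| = 0.08936 A, ∠I = 103.4°.

I = 0.08936∠103.4° A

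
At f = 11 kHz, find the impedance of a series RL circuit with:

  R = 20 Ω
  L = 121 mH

Step 1 — Angular frequency: ω = 2π·f = 2π·1.1e+04 = 6.912e+04 rad/s.
Step 2 — Component impedances:
  R: Z = R = 20 Ω
  L: Z = jωL = j·6.912e+04·0.121 = 0 + j8363 Ω
Step 3 — Series combination: Z_total = R + L = 20 + j8363 Ω = 8363∠89.9° Ω.

Z = 20 + j8363 Ω = 8363∠89.9° Ω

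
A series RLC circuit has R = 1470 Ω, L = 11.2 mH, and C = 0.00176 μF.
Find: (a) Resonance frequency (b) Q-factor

Step 1 — Resonance condition Im(Z)=0 gives ω₀ = 1/√(LC).
Step 2 — ω₀ = 1/√(0.0112·1.76e-09) = 2.252e+05 rad/s.
Step 3 — f₀ = ω₀/(2π) = 3.585e+04 Hz.
Step 4 — Series Q: Q = ω₀L/R = 2.252e+05·0.0112/1470 = 1.716.

(a) f₀ = 3.585e+04 Hz  (b) Q = 1.716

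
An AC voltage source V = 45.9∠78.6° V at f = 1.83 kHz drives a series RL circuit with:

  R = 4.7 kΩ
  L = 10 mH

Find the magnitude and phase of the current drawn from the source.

Step 1 — Angular frequency: ω = 2π·f = 2π·1830 = 1.15e+04 rad/s.
Step 2 — Component impedances:
  R: Z = R = 4700 Ω
  L: Z = jωL = j·1.15e+04·0.01 = 0 + j115 Ω
Step 3 — Series combination: Z_total = R + L = 4700 + j115 Ω = 4701∠1.4° Ω.
Step 4 — Source phasor: V = 45.9∠78.6° V = 9.072 + j44.99 V.
Step 5 — Ohm's law: I = V / Z_total = (9.072 + j44.99) / (4700 + j115) = 0.002163 + j0.00952 A.
Step 6 — Convert to polar: |I| = 0.009763 A, ∠I = 77.2°.

I = 0.009763∠77.2° A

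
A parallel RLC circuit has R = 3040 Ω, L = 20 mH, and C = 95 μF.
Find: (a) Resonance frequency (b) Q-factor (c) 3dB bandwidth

Step 1 — Resonance: ω₀ = 1/√(LC) = 1/√(0.02·9.5e-05) = 725.5 rad/s.
Step 2 — f₀ = ω₀/(2π) = 115.5 Hz.
Step 3 — Parallel Q: Q = R/(ω₀L) = 3040/(725.5·0.02) = 209.5.
Step 4 — Bandwidth: Δω = ω₀/Q = 3.463 rad/s; BW = Δω/(2π) = 0.5511 Hz.

(a) f₀ = 115.5 Hz  (b) Q = 209.5  (c) BW = 0.5511 Hz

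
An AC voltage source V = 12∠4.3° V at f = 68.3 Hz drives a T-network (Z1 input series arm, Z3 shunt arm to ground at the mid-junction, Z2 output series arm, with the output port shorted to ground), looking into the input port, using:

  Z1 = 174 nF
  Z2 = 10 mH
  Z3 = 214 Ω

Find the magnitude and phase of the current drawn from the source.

Step 1 — Angular frequency: ω = 2π·f = 2π·68.3 = 429.1 rad/s.
Step 2 — Component impedances:
  Z1: Z = 1/(jωC) = -j/(ω·C) = 0 - j1.339e+04 Ω
  Z2: Z = jωL = j·429.1·0.01 = 0 + j4.291 Ω
  Z3: Z = R = 214 Ω
Step 3 — With the output port shorted to ground, the output series arm Z2 runs from the junction to ground; the shunt arm Z3 also runs from the junction to ground. They appear in parallel: Z3 || Z2 = 0.08602 + j4.29 Ω.
Step 4 — Series with input arm Z1: Z_in = Z1 + (Z3 || Z2) = 0.08602 - j1.339e+04 Ω = 1.339e+04∠-90.0° Ω.
Step 5 — Source phasor: V = 12∠4.3° V = 11.97 + j0.8997 V.
Step 6 — Ohm's law: I = V / Z_total = (11.97 + j0.8997) / (0.08602 - j1.339e+04) = -6.72e-05 + j0.0008938 A.
Step 7 — Convert to polar: |I| = 0.0008963 A, ∠I = 94.3°.

I = 0.0008963∠94.3° A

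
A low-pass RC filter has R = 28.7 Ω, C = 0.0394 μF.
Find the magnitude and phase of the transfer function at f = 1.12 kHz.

Step 1 — Angular frequency: ω = 2π·1120 = 7037 rad/s.
Step 2 — Transfer function: H(jω) = 1/(1 + jωRC).
Step 3 — Denominator: 1 + jωRC = 1 + j·7037·28.7·3.94e-08 = 1 + j0.007957.
Step 4 — H = 0.9999 - j0.007957.
Step 5 — Magnitude: |H| = 1 (-0.0 dB); phase: φ = -0.5°.

|H| = 1 (-0.0 dB), φ = -0.5°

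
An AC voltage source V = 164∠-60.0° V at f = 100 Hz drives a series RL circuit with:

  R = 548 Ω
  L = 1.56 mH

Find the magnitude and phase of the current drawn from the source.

Step 1 — Angular frequency: ω = 2π·f = 2π·100 = 628.3 rad/s.
Step 2 — Component impedances:
  R: Z = R = 548 Ω
  L: Z = jωL = j·628.3·0.00156 = 0 + j0.9802 Ω
Step 3 — Series combination: Z_total = R + L = 548 + j0.9802 Ω = 548∠0.1° Ω.
Step 4 — Source phasor: V = 164∠-60.0° V = 82 - j142 V.
Step 5 — Ohm's law: I = V / Z_total = (82 - j142) / (548 + j0.9802) = 0.1492 - j0.2594 A.
Step 6 — Convert to polar: |I| = 0.2993 A, ∠I = -60.1°.

I = 0.2993∠-60.1° A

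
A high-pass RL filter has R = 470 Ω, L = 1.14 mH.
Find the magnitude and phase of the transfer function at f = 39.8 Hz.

Step 1 — Angular frequency: ω = 2π·39.8 = 250.1 rad/s.
Step 2 — Transfer function: H(jω) = jωL/(R + jωL).
Step 3 — Numerator jωL = j·0.2851; denominator R + jωL = 470 + j0.2851.
Step 4 — H = 3.679e-07 + j0.0006066.
Step 5 — Magnitude: |H| = 0.0006066 (-64.3 dB); phase: φ = 90.0°.

|H| = 0.0006066 (-64.3 dB), φ = 90.0°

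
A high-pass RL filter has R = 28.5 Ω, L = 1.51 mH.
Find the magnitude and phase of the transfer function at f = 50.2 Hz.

Step 1 — Angular frequency: ω = 2π·50.2 = 315.4 rad/s.
Step 2 — Transfer function: H(jω) = jωL/(R + jωL).
Step 3 — Numerator jωL = j·0.4763; denominator R + jωL = 28.5 + j0.4763.
Step 4 — H = 0.0002792 + j0.01671.
Step 5 — Magnitude: |H| = 0.01671 (-35.5 dB); phase: φ = 89.0°.

|H| = 0.01671 (-35.5 dB), φ = 89.0°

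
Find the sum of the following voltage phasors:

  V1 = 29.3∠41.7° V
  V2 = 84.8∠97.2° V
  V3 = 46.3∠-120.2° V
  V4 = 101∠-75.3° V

Step 1 — Convert each phasor to rectangular form:
  V1 = 29.3·(cos(41.7°) + j·sin(41.7°)) = 21.88 + j19.49 V
  V2 = 84.8·(cos(97.2°) + j·sin(97.2°)) = -10.63 + j84.13 V
  V3 = 46.3·(cos(-120.2°) + j·sin(-120.2°)) = -23.29 - j40.02 V
  V4 = 101·(cos(-75.3°) + j·sin(-75.3°)) = 25.63 - j97.69 V
Step 2 — Sum components: V_total = 13.59 - j34.09 V.
Step 3 — Convert to polar: |V_total| = 36.7 V, ∠V_total = -68.3°.

V_total = 36.7∠-68.3° V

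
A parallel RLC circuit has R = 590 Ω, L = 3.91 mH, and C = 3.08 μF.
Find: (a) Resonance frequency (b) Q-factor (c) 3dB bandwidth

Step 1 — Resonance: ω₀ = 1/√(LC) = 1/√(0.00391·3.08e-06) = 9112 rad/s.
Step 2 — f₀ = ω₀/(2π) = 1450 Hz.
Step 3 — Parallel Q: Q = R/(ω₀L) = 590/(9112·0.00391) = 16.56.
Step 4 — Bandwidth: Δω = ω₀/Q = 550.3 rad/s; BW = Δω/(2π) = 87.58 Hz.

(a) f₀ = 1450 Hz  (b) Q = 16.56  (c) BW = 87.58 Hz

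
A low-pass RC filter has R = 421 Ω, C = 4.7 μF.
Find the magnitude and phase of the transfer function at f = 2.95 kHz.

Step 1 — Angular frequency: ω = 2π·2950 = 1.854e+04 rad/s.
Step 2 — Transfer function: H(jω) = 1/(1 + jωRC).
Step 3 — Denominator: 1 + jωRC = 1 + j·1.854e+04·421·4.7e-06 = 1 + j36.68.
Step 4 — H = 0.0007429 - j0.02725.
Step 5 — Magnitude: |H| = 0.02726 (-31.3 dB); phase: φ = -88.4°.

|H| = 0.02726 (-31.3 dB), φ = -88.4°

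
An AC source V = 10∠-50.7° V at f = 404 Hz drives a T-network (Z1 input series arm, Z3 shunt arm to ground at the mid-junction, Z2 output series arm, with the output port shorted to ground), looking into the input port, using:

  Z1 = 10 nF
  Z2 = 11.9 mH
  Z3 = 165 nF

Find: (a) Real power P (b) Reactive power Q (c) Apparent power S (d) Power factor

Step 1 — Angular frequency: ω = 2π·f = 2π·404 = 2538 rad/s.
Step 2 — Component impedances:
  Z1: Z = 1/(jωC) = -j/(ω·C) = 0 - j3.939e+04 Ω
  Z2: Z = jωL = j·2538·0.0119 = 0 + j30.21 Ω
  Z3: Z = 1/(jωC) = -j/(ω·C) = 0 - j2388 Ω
Step 3 — With the output port shorted to ground, the output series arm Z2 runs from the junction to ground; the shunt arm Z3 also runs from the junction to ground. They appear in parallel: Z3 || Z2 = 0 + j30.59 Ω.
Step 4 — Series with input arm Z1: Z_in = Z1 + (Z3 || Z2) = 0 - j3.936e+04 Ω = 3.936e+04∠-90.0° Ω.
Step 5 — Source phasor: V = 10∠-50.7° V = 6.334 - j7.738 V.
Step 6 — Current: I = V / Z = 0.0001966 + j0.0001609 A = 0.000254∠39.3° A.
Step 7 — Complex power: S = V·I* = 0 - j0.00254 VA.
Step 8 — Real power: P = Re(S) = 0 W.
Step 9 — Reactive power: Q = Im(S) = -0.00254 VAR.
Step 10 — Apparent power: |S| = 0.00254 VA.
Step 11 — Power factor: PF = P/|S| = 0 (leading).

(a) P = 0 W  (b) Q = -0.00254 VAR  (c) S = 0.00254 VA  (d) PF = 0 (leading)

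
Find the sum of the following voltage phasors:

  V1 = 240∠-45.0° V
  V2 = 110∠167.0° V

Step 1 — Convert each phasor to rectangular form:
  V1 = 240·(cos(-45.0°) + j·sin(-45.0°)) = 169.7 - j169.7 V
  V2 = 110·(cos(167.0°) + j·sin(167.0°)) = -107.2 + j24.74 V
Step 2 — Sum components: V_total = 62.52 - j145 V.
Step 3 — Convert to polar: |V_total| = 157.9 V, ∠V_total = -66.7°.

V_total = 157.9∠-66.7° V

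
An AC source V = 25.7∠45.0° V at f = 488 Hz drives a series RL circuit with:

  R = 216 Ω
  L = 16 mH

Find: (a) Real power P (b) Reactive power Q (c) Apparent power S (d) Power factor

Step 1 — Angular frequency: ω = 2π·f = 2π·488 = 3066 rad/s.
Step 2 — Component impedances:
  R: Z = R = 216 Ω
  L: Z = jωL = j·3066·0.016 = 0 + j49.06 Ω
Step 3 — Series combination: Z_total = R + L = 216 + j49.06 Ω = 221.5∠12.8° Ω.
Step 4 — Source phasor: V = 25.7∠45.0° V = 18.17 + j18.17 V.
Step 5 — Current: I = V / Z = 0.09818 + j0.06183 A = 0.116∠32.2° A.
Step 6 — Complex power: S = V·I* = 2.908 + j0.6604 VA.
Step 7 — Real power: P = Re(S) = 2.908 W.
Step 8 — Reactive power: Q = Im(S) = 0.6604 VAR.
Step 9 — Apparent power: |S| = 2.982 VA.
Step 10 — Power factor: PF = P/|S| = 0.9752 (lagging).

(a) P = 2.908 W  (b) Q = 0.6604 VAR  (c) S = 2.982 VA  (d) PF = 0.9752 (lagging)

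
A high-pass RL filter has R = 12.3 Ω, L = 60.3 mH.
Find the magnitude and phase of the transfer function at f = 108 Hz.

Step 1 — Angular frequency: ω = 2π·108 = 678.6 rad/s.
Step 2 — Transfer function: H(jω) = jωL/(R + jωL).
Step 3 — Numerator jωL = j·40.92; denominator R + jωL = 12.3 + j40.92.
Step 4 — H = 0.9171 + j0.2757.
Step 5 — Magnitude: |H| = 0.9577 (-0.4 dB); phase: φ = 16.7°.

|H| = 0.9577 (-0.4 dB), φ = 16.7°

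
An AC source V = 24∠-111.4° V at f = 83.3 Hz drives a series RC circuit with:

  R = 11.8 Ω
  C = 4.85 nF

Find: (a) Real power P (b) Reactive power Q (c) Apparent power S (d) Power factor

Step 1 — Angular frequency: ω = 2π·f = 2π·83.3 = 523.4 rad/s.
Step 2 — Component impedances:
  R: Z = R = 11.8 Ω
  C: Z = 1/(jωC) = -j/(ω·C) = 0 - j3.939e+05 Ω
Step 3 — Series combination: Z_total = R + C = 11.8 - j3.939e+05 Ω = 3.939e+05∠-90.0° Ω.
Step 4 — Source phasor: V = 24∠-111.4° V = -8.757 - j22.35 V.
Step 5 — Current: I = V / Z = 5.672e-05 - j2.223e-05 A = 6.092e-05∠-21.4° A.
Step 6 — Complex power: S = V·I* = 4.38e-08 - j0.001462 VA.
Step 7 — Real power: P = Re(S) = 4.38e-08 W.
Step 8 — Reactive power: Q = Im(S) = -0.001462 VAR.
Step 9 — Apparent power: |S| = 0.001462 VA.
Step 10 — Power factor: PF = P/|S| = 2.995e-05 (leading).

(a) P = 4.38e-08 W  (b) Q = -0.001462 VAR  (c) S = 0.001462 VA  (d) PF = 2.995e-05 (leading)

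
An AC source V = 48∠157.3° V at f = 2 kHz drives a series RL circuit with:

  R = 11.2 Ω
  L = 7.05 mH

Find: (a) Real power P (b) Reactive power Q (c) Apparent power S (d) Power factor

Step 1 — Angular frequency: ω = 2π·f = 2π·2000 = 1.257e+04 rad/s.
Step 2 — Component impedances:
  R: Z = R = 11.2 Ω
  L: Z = jωL = j·1.257e+04·0.00705 = 0 + j88.59 Ω
Step 3 — Series combination: Z_total = R + L = 11.2 + j88.59 Ω = 89.3∠82.8° Ω.
Step 4 — Source phasor: V = 48∠157.3° V = -44.28 + j18.52 V.
Step 5 — Current: I = V / Z = 0.1436 + j0.518 A = 0.5375∠74.5° A.
Step 6 — Complex power: S = V·I* = 3.236 + j25.6 VA.
Step 7 — Real power: P = Re(S) = 3.236 W.
Step 8 — Reactive power: Q = Im(S) = 25.6 VAR.
Step 9 — Apparent power: |S| = 25.8 VA.
Step 10 — Power factor: PF = P/|S| = 0.1254 (lagging).

(a) P = 3.236 W  (b) Q = 25.6 VAR  (c) S = 25.8 VA  (d) PF = 0.1254 (lagging)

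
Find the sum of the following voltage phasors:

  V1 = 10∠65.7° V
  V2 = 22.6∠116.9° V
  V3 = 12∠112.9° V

Step 1 — Convert each phasor to rectangular form:
  V1 = 10·(cos(65.7°) + j·sin(65.7°)) = 4.115 + j9.114 V
  V2 = 22.6·(cos(116.9°) + j·sin(116.9°)) = -10.23 + j20.15 V
  V3 = 12·(cos(112.9°) + j·sin(112.9°)) = -4.669 + j11.05 V
Step 2 — Sum components: V_total = -10.78 + j40.32 V.
Step 3 — Convert to polar: |V_total| = 41.74 V, ∠V_total = 105.0°.

V_total = 41.74∠105.0° V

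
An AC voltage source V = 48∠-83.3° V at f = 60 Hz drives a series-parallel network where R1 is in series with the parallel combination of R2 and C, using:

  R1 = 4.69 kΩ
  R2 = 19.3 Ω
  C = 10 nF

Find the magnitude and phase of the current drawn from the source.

Step 1 — Angular frequency: ω = 2π·f = 2π·60 = 377 rad/s.
Step 2 — Component impedances:
  R1: Z = R = 4690 Ω
  R2: Z = R = 19.3 Ω
  C: Z = 1/(jωC) = -j/(ω·C) = 0 - j2.653e+05 Ω
Step 3 — Parallel branch: R2 || C = 1/(1/R2 + 1/C) = 19.3 - j0.001404 Ω.
Step 4 — Series with R1: Z_total = R1 + (R2 || C) = 4709 - j0.001404 Ω = 4709∠-0.0° Ω.
Step 5 — Source phasor: V = 48∠-83.3° V = 5.6 - j47.67 V.
Step 6 — Ohm's law: I = V / Z_total = (5.6 - j47.67) / (4709 - j0.001404) = 0.001189 - j0.01012 A.
Step 7 — Convert to polar: |I| = 0.01019 A, ∠I = -83.3°.

I = 0.01019∠-83.3° A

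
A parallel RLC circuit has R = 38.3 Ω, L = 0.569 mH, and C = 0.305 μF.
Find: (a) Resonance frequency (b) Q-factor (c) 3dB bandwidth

Step 1 — Resonance: ω₀ = 1/√(LC) = 1/√(0.000569·3.05e-07) = 7.591e+04 rad/s.
Step 2 — f₀ = ω₀/(2π) = 1.208e+04 Hz.
Step 3 — Parallel Q: Q = R/(ω₀L) = 38.3/(7.591e+04·0.000569) = 0.8867.
Step 4 — Bandwidth: Δω = ω₀/Q = 8.561e+04 rad/s; BW = Δω/(2π) = 1.362e+04 Hz.

(a) f₀ = 1.208e+04 Hz  (b) Q = 0.8867  (c) BW = 1.362e+04 Hz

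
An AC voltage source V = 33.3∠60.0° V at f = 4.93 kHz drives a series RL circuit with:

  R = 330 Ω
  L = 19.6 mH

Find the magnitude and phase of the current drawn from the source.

Step 1 — Angular frequency: ω = 2π·f = 2π·4930 = 3.098e+04 rad/s.
Step 2 — Component impedances:
  R: Z = R = 330 Ω
  L: Z = jωL = j·3.098e+04·0.0196 = 0 + j607.1 Ω
Step 3 — Series combination: Z_total = R + L = 330 + j607.1 Ω = 691∠61.5° Ω.
Step 4 — Source phasor: V = 33.3∠60.0° V = 16.65 + j28.84 V.
Step 5 — Ohm's law: I = V / Z_total = (16.65 + j28.84) / (330 + j607.1) = 0.04817 - j0.00124 A.
Step 6 — Convert to polar: |I| = 0.04819 A, ∠I = -1.5°.

I = 0.04819∠-1.5° A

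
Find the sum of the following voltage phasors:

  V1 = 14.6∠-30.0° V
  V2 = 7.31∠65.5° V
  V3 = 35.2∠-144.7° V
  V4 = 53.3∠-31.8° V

Step 1 — Convert each phasor to rectangular form:
  V1 = 14.6·(cos(-30.0°) + j·sin(-30.0°)) = 12.64 - j7.3 V
  V2 = 7.31·(cos(65.5°) + j·sin(65.5°)) = 3.031 + j6.652 V
  V3 = 35.2·(cos(-144.7°) + j·sin(-144.7°)) = -28.73 - j20.34 V
  V4 = 53.3·(cos(-31.8°) + j·sin(-31.8°)) = 45.3 - j28.09 V
Step 2 — Sum components: V_total = 32.25 - j49.08 V.
Step 3 — Convert to polar: |V_total| = 58.72 V, ∠V_total = -56.7°.

V_total = 58.72∠-56.7° V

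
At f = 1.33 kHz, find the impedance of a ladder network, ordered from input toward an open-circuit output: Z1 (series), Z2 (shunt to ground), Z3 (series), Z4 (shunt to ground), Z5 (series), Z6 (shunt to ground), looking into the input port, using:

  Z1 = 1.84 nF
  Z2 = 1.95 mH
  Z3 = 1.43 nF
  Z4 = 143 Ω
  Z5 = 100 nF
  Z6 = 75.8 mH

Step 1 — Angular frequency: ω = 2π·f = 2π·1330 = 8357 rad/s.
Step 2 — Component impedances:
  Z1: Z = 1/(jωC) = -j/(ω·C) = 0 - j6.504e+04 Ω
  Z2: Z = jωL = j·8357·0.00195 = 0 + j16.3 Ω
  Z3: Z = 1/(jωC) = -j/(ω·C) = 0 - j8.368e+04 Ω
  Z4: Z = R = 143 Ω
  Z5: Z = 1/(jωC) = -j/(ω·C) = 0 - j1197 Ω
  Z6: Z = jωL = j·8357·0.0758 = 0 + j633.4 Ω
Step 3 — Ladder network (open output): work backward from the far end, alternating series and parallel combinations. Z_in = 0 - j6.502e+04 Ω = 6.502e+04∠-90.0° Ω.

Z = 0 - j6.502e+04 Ω = 6.502e+04∠-90.0° Ω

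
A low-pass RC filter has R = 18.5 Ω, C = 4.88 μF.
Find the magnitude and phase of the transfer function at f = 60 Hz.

Step 1 — Angular frequency: ω = 2π·60 = 377 rad/s.
Step 2 — Transfer function: H(jω) = 1/(1 + jωRC).
Step 3 — Denominator: 1 + jωRC = 1 + j·377·18.5·4.88e-06 = 1 + j0.03403.
Step 4 — H = 0.9988 - j0.034.
Step 5 — Magnitude: |H| = 0.9994 (-0.0 dB); phase: φ = -1.9°.

|H| = 0.9994 (-0.0 dB), φ = -1.9°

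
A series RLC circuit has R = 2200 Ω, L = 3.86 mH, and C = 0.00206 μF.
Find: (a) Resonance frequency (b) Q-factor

Step 1 — Resonance condition Im(Z)=0 gives ω₀ = 1/√(LC).
Step 2 — ω₀ = 1/√(0.00386·2.06e-09) = 3.546e+05 rad/s.
Step 3 — f₀ = ω₀/(2π) = 5.644e+04 Hz.
Step 4 — Series Q: Q = ω₀L/R = 3.546e+05·0.00386/2200 = 0.6222.

(a) f₀ = 5.644e+04 Hz  (b) Q = 0.6222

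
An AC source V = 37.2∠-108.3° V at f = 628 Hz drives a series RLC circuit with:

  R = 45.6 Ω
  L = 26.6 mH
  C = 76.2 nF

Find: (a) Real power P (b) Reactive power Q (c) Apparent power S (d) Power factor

Step 1 — Angular frequency: ω = 2π·f = 2π·628 = 3946 rad/s.
Step 2 — Component impedances:
  R: Z = R = 45.6 Ω
  L: Z = jωL = j·3946·0.0266 = 0 + j105 Ω
  C: Z = 1/(jωC) = -j/(ω·C) = 0 - j3326 Ω
Step 3 — Series combination: Z_total = R + L + C = 45.6 - j3221 Ω = 3221∠-89.2° Ω.
Step 4 — Source phasor: V = 37.2∠-108.3° V = -11.68 - j35.32 V.
Step 5 — Current: I = V / Z = 0.01091 - j0.003781 A = 0.01155∠-19.1° A.
Step 6 — Complex power: S = V·I* = 0.006081 - j0.4296 VA.
Step 7 — Real power: P = Re(S) = 0.006081 W.
Step 8 — Reactive power: Q = Im(S) = -0.4296 VAR.
Step 9 — Apparent power: |S| = 0.4296 VA.
Step 10 — Power factor: PF = P/|S| = 0.01416 (leading).

(a) P = 0.006081 W  (b) Q = -0.4296 VAR  (c) S = 0.4296 VA  (d) PF = 0.01416 (leading)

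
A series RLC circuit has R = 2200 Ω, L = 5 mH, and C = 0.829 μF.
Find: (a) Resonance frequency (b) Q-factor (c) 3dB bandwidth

Step 1 — Resonance: ω₀ = 1/√(LC) = 1/√(0.005·8.29e-07) = 1.553e+04 rad/s.
Step 2 — f₀ = ω₀/(2π) = 2472 Hz.
Step 3 — Series Q: Q = ω₀L/R = 1.553e+04·0.005/2200 = 0.0353.
Step 4 — Bandwidth: Δω = ω₀/Q = 4.4e+05 rad/s; BW = Δω/(2π) = 7.003e+04 Hz.

(a) f₀ = 2472 Hz  (b) Q = 0.0353  (c) BW = 7.003e+04 Hz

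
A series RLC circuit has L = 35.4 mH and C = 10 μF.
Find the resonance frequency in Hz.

Step 1 — Resonance condition Im(Z)=0 gives ω₀ = 1/√(LC).
Step 2 — ω₀ = 1/√(0.0354·1e-05) = 1681 rad/s.
Step 3 — f₀ = ω₀/(2π) = 267.5 Hz.

f₀ = 267.5 Hz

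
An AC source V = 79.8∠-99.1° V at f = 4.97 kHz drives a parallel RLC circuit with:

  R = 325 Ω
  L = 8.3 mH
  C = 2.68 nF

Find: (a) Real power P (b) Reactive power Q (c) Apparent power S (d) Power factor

Step 1 — Angular frequency: ω = 2π·f = 2π·4970 = 3.123e+04 rad/s.
Step 2 — Component impedances:
  R: Z = R = 325 Ω
  L: Z = jωL = j·3.123e+04·0.0083 = 0 + j259.2 Ω
  C: Z = 1/(jωC) = -j/(ω·C) = 0 - j1.195e+04 Ω
Step 3 — Parallel combination: 1/Z_total = 1/R + 1/L + 1/C; Z_total = 129.7 + j159.2 Ω = 205.3∠50.8° Ω.
Step 4 — Source phasor: V = 79.8∠-99.1° V = -12.62 - j78.8 V.
Step 5 — Current: I = V / Z = -0.3362 - j0.1948 A = 0.3886∠-149.9° A.
Step 6 — Complex power: S = V·I* = 19.59 + j24.04 VA.
Step 7 — Real power: P = Re(S) = 19.59 W.
Step 8 — Reactive power: Q = Im(S) = 24.04 VAR.
Step 9 — Apparent power: |S| = 31.01 VA.
Step 10 — Power factor: PF = P/|S| = 0.6318 (lagging).

(a) P = 19.59 W  (b) Q = 24.04 VAR  (c) S = 31.01 VA  (d) PF = 0.6318 (lagging)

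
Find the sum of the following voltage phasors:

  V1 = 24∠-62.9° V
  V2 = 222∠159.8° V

Step 1 — Convert each phasor to rectangular form:
  V1 = 24·(cos(-62.9°) + j·sin(-62.9°)) = 10.93 - j21.37 V
  V2 = 222·(cos(159.8°) + j·sin(159.8°)) = -208.3 + j76.66 V
Step 2 — Sum components: V_total = -197.4 + j55.29 V.
Step 3 — Convert to polar: |V_total| = 205 V, ∠V_total = 164.4°.

V_total = 205∠164.4° V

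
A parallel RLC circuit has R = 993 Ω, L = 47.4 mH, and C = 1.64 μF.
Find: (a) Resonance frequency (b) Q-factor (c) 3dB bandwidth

Step 1 — Resonance: ω₀ = 1/√(LC) = 1/√(0.0474·1.64e-06) = 3587 rad/s.
Step 2 — f₀ = ω₀/(2π) = 570.8 Hz.
Step 3 — Parallel Q: Q = R/(ω₀L) = 993/(3587·0.0474) = 5.841.
Step 4 — Bandwidth: Δω = ω₀/Q = 614.1 rad/s; BW = Δω/(2π) = 97.73 Hz.

(a) f₀ = 570.8 Hz  (b) Q = 5.841  (c) BW = 97.73 Hz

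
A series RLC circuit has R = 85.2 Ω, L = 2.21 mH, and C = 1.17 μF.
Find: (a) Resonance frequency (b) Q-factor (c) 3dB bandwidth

Step 1 — Resonance: ω₀ = 1/√(LC) = 1/√(0.00221·1.17e-06) = 1.967e+04 rad/s.
Step 2 — f₀ = ω₀/(2π) = 3130 Hz.
Step 3 — Series Q: Q = ω₀L/R = 1.967e+04·0.00221/85.2 = 0.5101.
Step 4 — Bandwidth: Δω = ω₀/Q = 3.855e+04 rad/s; BW = Δω/(2π) = 6136 Hz.

(a) f₀ = 3130 Hz  (b) Q = 0.5101  (c) BW = 6136 Hz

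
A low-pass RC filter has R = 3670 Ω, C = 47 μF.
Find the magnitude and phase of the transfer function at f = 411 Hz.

Step 1 — Angular frequency: ω = 2π·411 = 2582 rad/s.
Step 2 — Transfer function: H(jω) = 1/(1 + jωRC).
Step 3 — Denominator: 1 + jωRC = 1 + j·2582·3670·4.7e-05 = 1 + j445.4.
Step 4 — H = 5.04e-06 - j0.002245.
Step 5 — Magnitude: |H| = 0.002245 (-53.0 dB); phase: φ = -89.9°.

|H| = 0.002245 (-53.0 dB), φ = -89.9°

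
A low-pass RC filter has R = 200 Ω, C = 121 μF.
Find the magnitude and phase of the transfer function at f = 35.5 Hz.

Step 1 — Angular frequency: ω = 2π·35.5 = 223.1 rad/s.
Step 2 — Transfer function: H(jω) = 1/(1 + jωRC).
Step 3 — Denominator: 1 + jωRC = 1 + j·223.1·200·0.000121 = 1 + j5.398.
Step 4 — H = 0.03318 - j0.1791.
Step 5 — Magnitude: |H| = 0.1822 (-14.8 dB); phase: φ = -79.5°.

|H| = 0.1822 (-14.8 dB), φ = -79.5°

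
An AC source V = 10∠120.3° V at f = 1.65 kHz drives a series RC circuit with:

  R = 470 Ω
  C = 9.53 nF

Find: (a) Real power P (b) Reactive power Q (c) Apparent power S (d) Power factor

Step 1 — Angular frequency: ω = 2π·f = 2π·1650 = 1.037e+04 rad/s.
Step 2 — Component impedances:
  R: Z = R = 470 Ω
  C: Z = 1/(jωC) = -j/(ω·C) = 0 - j1.012e+04 Ω
Step 3 — Series combination: Z_total = R + C = 470 - j1.012e+04 Ω = 1.013e+04∠-87.3° Ω.
Step 4 — Source phasor: V = 10∠120.3° V = -5.045 + j8.634 V.
Step 5 — Current: I = V / Z = -0.0008743 - j0.0004579 A = 0.0009869∠-152.4° A.
Step 6 — Complex power: S = V·I* = 0.0004578 - j0.009859 VA.
Step 7 — Real power: P = Re(S) = 0.0004578 W.
Step 8 — Reactive power: Q = Im(S) = -0.009859 VAR.
Step 9 — Apparent power: |S| = 0.009869 VA.
Step 10 — Power factor: PF = P/|S| = 0.04639 (leading).

(a) P = 0.0004578 W  (b) Q = -0.009859 VAR  (c) S = 0.009869 VA  (d) PF = 0.04639 (leading)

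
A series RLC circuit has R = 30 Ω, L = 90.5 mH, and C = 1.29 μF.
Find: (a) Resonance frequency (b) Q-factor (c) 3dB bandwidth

Step 1 — Resonance: ω₀ = 1/√(LC) = 1/√(0.0905·1.29e-06) = 2927 rad/s.
Step 2 — f₀ = ω₀/(2π) = 465.8 Hz.
Step 3 — Series Q: Q = ω₀L/R = 2927·0.0905/30 = 8.829.
Step 4 — Bandwidth: Δω = ω₀/Q = 331.5 rad/s; BW = Δω/(2π) = 52.76 Hz.

(a) f₀ = 465.8 Hz  (b) Q = 8.829  (c) BW = 52.76 Hz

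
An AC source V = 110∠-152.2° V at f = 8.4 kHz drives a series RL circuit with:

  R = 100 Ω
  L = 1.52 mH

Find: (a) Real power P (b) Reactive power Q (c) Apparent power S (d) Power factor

Step 1 — Angular frequency: ω = 2π·f = 2π·8400 = 5.278e+04 rad/s.
Step 2 — Component impedances:
  R: Z = R = 100 Ω
  L: Z = jωL = j·5.278e+04·0.00152 = 0 + j80.22 Ω
Step 3 — Series combination: Z_total = R + L = 100 + j80.22 Ω = 128.2∠38.7° Ω.
Step 4 — Source phasor: V = 110∠-152.2° V = -97.3 - j51.3 V.
Step 5 — Current: I = V / Z = -0.8424 + j0.1628 A = 0.858∠169.1° A.
Step 6 — Complex power: S = V·I* = 73.62 + j59.06 VA.
Step 7 — Real power: P = Re(S) = 73.62 W.
Step 8 — Reactive power: Q = Im(S) = 59.06 VAR.
Step 9 — Apparent power: |S| = 94.38 VA.
Step 10 — Power factor: PF = P/|S| = 0.78 (lagging).

(a) P = 73.62 W  (b) Q = 59.06 VAR  (c) S = 94.38 VA  (d) PF = 0.78 (lagging)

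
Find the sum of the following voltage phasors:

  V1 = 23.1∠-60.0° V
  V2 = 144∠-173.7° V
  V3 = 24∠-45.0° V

Step 1 — Convert each phasor to rectangular form:
  V1 = 23.1·(cos(-60.0°) + j·sin(-60.0°)) = 11.55 - j20.01 V
  V2 = 144·(cos(-173.7°) + j·sin(-173.7°)) = -143.1 - j15.8 V
  V3 = 24·(cos(-45.0°) + j·sin(-45.0°)) = 16.97 - j16.97 V
Step 2 — Sum components: V_total = -114.6 - j52.78 V.
Step 3 — Convert to polar: |V_total| = 126.2 V, ∠V_total = -155.3°.

V_total = 126.2∠-155.3° V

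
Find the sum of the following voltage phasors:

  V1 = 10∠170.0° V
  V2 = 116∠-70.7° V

Step 1 — Convert each phasor to rectangular form:
  V1 = 10·(cos(170.0°) + j·sin(170.0°)) = -9.848 + j1.736 V
  V2 = 116·(cos(-70.7°) + j·sin(-70.7°)) = 38.34 - j109.5 V
Step 2 — Sum components: V_total = 28.49 - j107.7 V.
Step 3 — Convert to polar: |V_total| = 111.4 V, ∠V_total = -75.2°.

V_total = 111.4∠-75.2° V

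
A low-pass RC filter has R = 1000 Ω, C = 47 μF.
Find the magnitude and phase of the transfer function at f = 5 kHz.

Step 1 — Angular frequency: ω = 2π·5000 = 3.142e+04 rad/s.
Step 2 — Transfer function: H(jω) = 1/(1 + jωRC).
Step 3 — Denominator: 1 + jωRC = 1 + j·3.142e+04·1000·4.7e-05 = 1 + j1477.
Step 4 — H = 4.587e-07 - j0.0006773.
Step 5 — Magnitude: |H| = 0.0006773 (-63.4 dB); phase: φ = -90.0°.

|H| = 0.0006773 (-63.4 dB), φ = -90.0°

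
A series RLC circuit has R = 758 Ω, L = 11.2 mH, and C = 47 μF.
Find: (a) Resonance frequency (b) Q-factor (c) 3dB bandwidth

Step 1 — Resonance: ω₀ = 1/√(LC) = 1/√(0.0112·4.7e-05) = 1378 rad/s.
Step 2 — f₀ = ω₀/(2π) = 219.4 Hz.
Step 3 — Series Q: Q = ω₀L/R = 1378·0.0112/758 = 0.02037.
Step 4 — Bandwidth: Δω = ω₀/Q = 6.768e+04 rad/s; BW = Δω/(2π) = 1.077e+04 Hz.

(a) f₀ = 219.4 Hz  (b) Q = 0.02037  (c) BW = 1.077e+04 Hz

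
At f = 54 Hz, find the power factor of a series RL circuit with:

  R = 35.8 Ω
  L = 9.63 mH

Step 1 — Angular frequency: ω = 2π·f = 2π·54 = 339.3 rad/s.
Step 2 — Component impedances:
  R: Z = R = 35.8 Ω
  L: Z = jωL = j·339.3·0.00963 = 0 + j3.267 Ω
Step 3 — Series combination: Z_total = R + L = 35.8 + j3.267 Ω = 35.95∠5.2° Ω.
Step 4 — Power factor: PF = cos(φ) = Re(Z)/|Z| = 35.8/35.949 = 0.9959.
Step 5 — Type: Im(Z) = 3.267 ⇒ lagging (phase φ = 5.2°).

PF = 0.9959 (lagging, φ = 5.2°)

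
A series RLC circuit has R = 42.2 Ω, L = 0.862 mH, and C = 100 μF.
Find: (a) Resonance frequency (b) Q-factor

Step 1 — Resonance condition Im(Z)=0 gives ω₀ = 1/√(LC).
Step 2 — ω₀ = 1/√(0.000862·0.0001) = 3406 rad/s.
Step 3 — f₀ = ω₀/(2π) = 542.1 Hz.
Step 4 — Series Q: Q = ω₀L/R = 3406·0.000862/42.2 = 0.06957.

(a) f₀ = 542.1 Hz  (b) Q = 0.06957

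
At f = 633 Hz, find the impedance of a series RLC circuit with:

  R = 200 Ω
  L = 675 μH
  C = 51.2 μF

Step 1 — Angular frequency: ω = 2π·f = 2π·633 = 3977 rad/s.
Step 2 — Component impedances:
  R: Z = R = 200 Ω
  L: Z = jωL = j·3977·0.000675 = 0 + j2.685 Ω
  C: Z = 1/(jωC) = -j/(ω·C) = 0 - j4.911 Ω
Step 3 — Series combination: Z_total = R + L + C = 200 - j2.226 Ω = 200∠-0.6° Ω.

Z = 200 - j2.226 Ω = 200∠-0.6° Ω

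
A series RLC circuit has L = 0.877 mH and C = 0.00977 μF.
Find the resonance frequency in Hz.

Step 1 — Resonance condition Im(Z)=0 gives ω₀ = 1/√(LC).
Step 2 — ω₀ = 1/√(0.000877·9.77e-09) = 3.416e+05 rad/s.
Step 3 — f₀ = ω₀/(2π) = 5.437e+04 Hz.

f₀ = 5.437e+04 Hz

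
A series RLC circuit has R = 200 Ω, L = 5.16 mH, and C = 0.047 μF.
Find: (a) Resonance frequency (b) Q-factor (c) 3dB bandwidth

Step 1 — Resonance: ω₀ = 1/√(LC) = 1/√(0.00516·4.7e-08) = 6.421e+04 rad/s.
Step 2 — f₀ = ω₀/(2π) = 1.022e+04 Hz.
Step 3 — Series Q: Q = ω₀L/R = 6.421e+04·0.00516/200 = 1.657.
Step 4 — Bandwidth: Δω = ω₀/Q = 3.876e+04 rad/s; BW = Δω/(2π) = 6169 Hz.

(a) f₀ = 1.022e+04 Hz  (b) Q = 1.657  (c) BW = 6169 Hz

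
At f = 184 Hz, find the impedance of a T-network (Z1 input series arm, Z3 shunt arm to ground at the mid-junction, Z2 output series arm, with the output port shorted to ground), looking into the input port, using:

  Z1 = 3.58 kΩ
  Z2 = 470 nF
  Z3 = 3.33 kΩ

Step 1 — Angular frequency: ω = 2π·f = 2π·184 = 1156 rad/s.
Step 2 — Component impedances:
  Z1: Z = R = 3580 Ω
  Z2: Z = 1/(jωC) = -j/(ω·C) = 0 - j1840 Ω
  Z3: Z = R = 3330 Ω
Step 3 — With the output port shorted to ground, the output series arm Z2 runs from the junction to ground; the shunt arm Z3 also runs from the junction to ground. They appear in parallel: Z3 || Z2 = 779.1 - j1410 Ω.
Step 4 — Series with input arm Z1: Z_in = Z1 + (Z3 || Z2) = 4359 - j1410 Ω = 4581∠-17.9° Ω.

Z = 4359 - j1410 Ω = 4581∠-17.9° Ω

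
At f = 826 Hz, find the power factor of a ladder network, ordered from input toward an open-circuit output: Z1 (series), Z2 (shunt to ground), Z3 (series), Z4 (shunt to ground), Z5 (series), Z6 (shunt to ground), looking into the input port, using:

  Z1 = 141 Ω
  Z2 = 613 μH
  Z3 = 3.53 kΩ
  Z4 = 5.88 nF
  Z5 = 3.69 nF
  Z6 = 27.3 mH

Step 1 — Angular frequency: ω = 2π·f = 2π·826 = 5190 rad/s.
Step 2 — Component impedances:
  Z1: Z = R = 141 Ω
  Z2: Z = jωL = j·5190·0.000613 = 0 + j3.181 Ω
  Z3: Z = R = 3530 Ω
  Z4: Z = 1/(jωC) = -j/(ω·C) = 0 - j3.277e+04 Ω
  Z5: Z = 1/(jωC) = -j/(ω·C) = 0 - j5.222e+04 Ω
  Z6: Z = jωL = j·5190·0.0273 = 0 + j141.7 Ω
Step 3 — Ladder network (open output): work backward from the far end, alternating series and parallel combinations. Z_in = 141 + j3.182 Ω = 141∠1.3° Ω.
Step 4 — Power factor: PF = cos(φ) = Re(Z)/|Z| = 141/141.04 = 0.9997.
Step 5 — Type: Im(Z) = 3.182 ⇒ lagging (phase φ = 1.3°).

PF = 0.9997 (lagging, φ = 1.3°)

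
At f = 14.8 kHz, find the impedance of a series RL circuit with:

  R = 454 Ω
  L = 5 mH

Step 1 — Angular frequency: ω = 2π·f = 2π·1.48e+04 = 9.299e+04 rad/s.
Step 2 — Component impedances:
  R: Z = R = 454 Ω
  L: Z = jωL = j·9.299e+04·0.005 = 0 + j465 Ω
Step 3 — Series combination: Z_total = R + L = 454 + j465 Ω = 649.8∠45.7° Ω.

Z = 454 + j465 Ω = 649.8∠45.7° Ω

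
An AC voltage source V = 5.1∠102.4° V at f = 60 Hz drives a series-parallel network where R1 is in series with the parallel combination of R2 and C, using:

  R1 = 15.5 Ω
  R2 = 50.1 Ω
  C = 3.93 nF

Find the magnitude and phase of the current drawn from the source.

Step 1 — Angular frequency: ω = 2π·f = 2π·60 = 377 rad/s.
Step 2 — Component impedances:
  R1: Z = R = 15.5 Ω
  R2: Z = R = 50.1 Ω
  C: Z = 1/(jωC) = -j/(ω·C) = 0 - j6.75e+05 Ω
Step 3 — Parallel branch: R2 || C = 1/(1/R2 + 1/C) = 50.1 - j0.003719 Ω.
Step 4 — Series with R1: Z_total = R1 + (R2 || C) = 65.6 - j0.003719 Ω = 65.6∠-0.0° Ω.
Step 5 — Source phasor: V = 5.1∠102.4° V = -1.095 + j4.981 V.
Step 6 — Ohm's law: I = V / Z_total = (-1.095 + j4.981) / (65.6 - j0.003719) = -0.0167 + j0.07593 A.
Step 7 — Convert to polar: |I| = 0.07774 A, ∠I = 102.4°.

I = 0.07774∠102.4° A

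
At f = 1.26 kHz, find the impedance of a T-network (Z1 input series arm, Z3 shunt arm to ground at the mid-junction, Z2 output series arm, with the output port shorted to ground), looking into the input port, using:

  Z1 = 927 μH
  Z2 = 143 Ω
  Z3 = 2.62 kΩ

Step 1 — Angular frequency: ω = 2π·f = 2π·1260 = 7917 rad/s.
Step 2 — Component impedances:
  Z1: Z = jωL = j·7917·0.000927 = 0 + j7.339 Ω
  Z2: Z = R = 143 Ω
  Z3: Z = R = 2620 Ω
Step 3 — With the output port shorted to ground, the output series arm Z2 runs from the junction to ground; the shunt arm Z3 also runs from the junction to ground. They appear in parallel: Z3 || Z2 = 135.6 Ω.
Step 4 — Series with input arm Z1: Z_in = Z1 + (Z3 || Z2) = 135.6 + j7.339 Ω = 135.8∠3.1° Ω.

Z = 135.6 + j7.339 Ω = 135.8∠3.1° Ω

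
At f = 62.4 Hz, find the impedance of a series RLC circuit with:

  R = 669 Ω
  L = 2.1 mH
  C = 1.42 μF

Step 1 — Angular frequency: ω = 2π·f = 2π·62.4 = 392.1 rad/s.
Step 2 — Component impedances:
  R: Z = R = 669 Ω
  L: Z = jωL = j·392.1·0.0021 = 0 + j0.8233 Ω
  C: Z = 1/(jωC) = -j/(ω·C) = 0 - j1796 Ω
Step 3 — Series combination: Z_total = R + L + C = 669 - j1795 Ω = 1916∠-69.6° Ω.

Z = 669 - j1795 Ω = 1916∠-69.6° Ω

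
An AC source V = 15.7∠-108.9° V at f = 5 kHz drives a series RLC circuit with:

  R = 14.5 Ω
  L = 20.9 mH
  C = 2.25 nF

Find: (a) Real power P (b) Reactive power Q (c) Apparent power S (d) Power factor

Step 1 — Angular frequency: ω = 2π·f = 2π·5000 = 3.142e+04 rad/s.
Step 2 — Component impedances:
  R: Z = R = 14.5 Ω
  L: Z = jωL = j·3.142e+04·0.0209 = 0 + j656.6 Ω
  C: Z = 1/(jωC) = -j/(ω·C) = 0 - j1.415e+04 Ω
Step 3 — Series combination: Z_total = R + L + C = 14.5 - j1.349e+04 Ω = 1.349e+04∠-89.9° Ω.
Step 4 — Source phasor: V = 15.7∠-108.9° V = -5.086 - j14.85 V.
Step 5 — Current: I = V / Z = 0.001101 - j0.0003782 A = 0.001164∠-19.0° A.
Step 6 — Complex power: S = V·I* = 1.964e-05 - j0.01827 VA.
Step 7 — Real power: P = Re(S) = 1.964e-05 W.
Step 8 — Reactive power: Q = Im(S) = -0.01827 VAR.
Step 9 — Apparent power: |S| = 0.01827 VA.
Step 10 — Power factor: PF = P/|S| = 0.001075 (leading).

(a) P = 1.964e-05 W  (b) Q = -0.01827 VAR  (c) S = 0.01827 VA  (d) PF = 0.001075 (leading)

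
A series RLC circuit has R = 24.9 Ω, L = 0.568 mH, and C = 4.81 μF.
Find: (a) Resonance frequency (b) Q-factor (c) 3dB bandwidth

Step 1 — Resonance: ω₀ = 1/√(LC) = 1/√(0.000568·4.81e-06) = 1.913e+04 rad/s.
Step 2 — f₀ = ω₀/(2π) = 3045 Hz.
Step 3 — Series Q: Q = ω₀L/R = 1.913e+04·0.000568/24.9 = 0.4364.
Step 4 — Bandwidth: Δω = ω₀/Q = 4.384e+04 rad/s; BW = Δω/(2π) = 6977 Hz.

(a) f₀ = 3045 Hz  (b) Q = 0.4364  (c) BW = 6977 Hz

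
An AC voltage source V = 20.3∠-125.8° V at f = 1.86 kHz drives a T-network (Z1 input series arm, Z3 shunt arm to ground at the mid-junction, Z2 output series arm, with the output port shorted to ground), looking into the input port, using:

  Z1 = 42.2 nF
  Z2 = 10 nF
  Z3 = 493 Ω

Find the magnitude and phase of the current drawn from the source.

Step 1 — Angular frequency: ω = 2π·f = 2π·1860 = 1.169e+04 rad/s.
Step 2 — Component impedances:
  Z1: Z = 1/(jωC) = -j/(ω·C) = 0 - j2028 Ω
  Z2: Z = 1/(jωC) = -j/(ω·C) = 0 - j8557 Ω
  Z3: Z = R = 493 Ω
Step 3 — With the output port shorted to ground, the output series arm Z2 runs from the junction to ground; the shunt arm Z3 also runs from the junction to ground. They appear in parallel: Z3 || Z2 = 491.4 - j28.31 Ω.
Step 4 — Series with input arm Z1: Z_in = Z1 + (Z3 || Z2) = 491.4 - j2056 Ω = 2114∠-76.6° Ω.
Step 5 — Source phasor: V = 20.3∠-125.8° V = -11.87 - j16.46 V.
Step 6 — Ohm's law: I = V / Z_total = (-11.87 - j16.46) / (491.4 - j2056) = 0.00627 - j0.007274 A.
Step 7 — Convert to polar: |I| = 0.009603 A, ∠I = -49.2°.

I = 0.009603∠-49.2° A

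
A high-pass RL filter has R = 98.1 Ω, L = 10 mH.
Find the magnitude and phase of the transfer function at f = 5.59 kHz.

Step 1 — Angular frequency: ω = 2π·5590 = 3.512e+04 rad/s.
Step 2 — Transfer function: H(jω) = jωL/(R + jωL).
Step 3 — Numerator jωL = j·351.2; denominator R + jωL = 98.1 + j351.2.
Step 4 — H = 0.9276 + j0.2591.
Step 5 — Magnitude: |H| = 0.9631 (-0.3 dB); phase: φ = 15.6°.

|H| = 0.9631 (-0.3 dB), φ = 15.6°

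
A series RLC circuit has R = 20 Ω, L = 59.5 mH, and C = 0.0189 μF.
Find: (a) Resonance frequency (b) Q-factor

Step 1 — Resonance condition Im(Z)=0 gives ω₀ = 1/√(LC).
Step 2 — ω₀ = 1/√(0.0595·1.89e-08) = 2.982e+04 rad/s.
Step 3 — f₀ = ω₀/(2π) = 4746 Hz.
Step 4 — Series Q: Q = ω₀L/R = 2.982e+04·0.0595/20 = 88.72.

(a) f₀ = 4746 Hz  (b) Q = 88.72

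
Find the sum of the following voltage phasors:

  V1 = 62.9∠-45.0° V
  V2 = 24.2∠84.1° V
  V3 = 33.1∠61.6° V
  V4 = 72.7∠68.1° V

Step 1 — Convert each phasor to rectangular form:
  V1 = 62.9·(cos(-45.0°) + j·sin(-45.0°)) = 44.48 - j44.48 V
  V2 = 24.2·(cos(84.1°) + j·sin(84.1°)) = 2.488 + j24.07 V
  V3 = 33.1·(cos(61.6°) + j·sin(61.6°)) = 15.74 + j29.12 V
  V4 = 72.7·(cos(68.1°) + j·sin(68.1°)) = 27.12 + j67.45 V
Step 2 — Sum components: V_total = 89.82 + j76.16 V.
Step 3 — Convert to polar: |V_total| = 117.8 V, ∠V_total = 40.3°.

V_total = 117.8∠40.3° V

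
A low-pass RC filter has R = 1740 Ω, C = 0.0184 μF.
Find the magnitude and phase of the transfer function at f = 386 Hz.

Step 1 — Angular frequency: ω = 2π·386 = 2425 rad/s.
Step 2 — Transfer function: H(jω) = 1/(1 + jωRC).
Step 3 — Denominator: 1 + jωRC = 1 + j·2425·1740·1.84e-08 = 1 + j0.07765.
Step 4 — H = 0.994 - j0.07718.
Step 5 — Magnitude: |H| = 0.997 (-0.0 dB); phase: φ = -4.4°.

|H| = 0.997 (-0.0 dB), φ = -4.4°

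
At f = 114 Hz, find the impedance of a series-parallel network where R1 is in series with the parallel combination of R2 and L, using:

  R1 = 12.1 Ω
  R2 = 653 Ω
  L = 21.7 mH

Step 1 — Angular frequency: ω = 2π·f = 2π·114 = 716.3 rad/s.
Step 2 — Component impedances:
  R1: Z = R = 12.1 Ω
  R2: Z = R = 653 Ω
  L: Z = jωL = j·716.3·0.0217 = 0 + j15.54 Ω
Step 3 — Parallel branch: R2 || L = 1/(1/R2 + 1/L) = 0.3698 + j15.53 Ω.
Step 4 — Series with R1: Z_total = R1 + (R2 || L) = 12.47 + j15.53 Ω = 19.92∠51.2° Ω.

Z = 12.47 + j15.53 Ω = 19.92∠51.2° Ω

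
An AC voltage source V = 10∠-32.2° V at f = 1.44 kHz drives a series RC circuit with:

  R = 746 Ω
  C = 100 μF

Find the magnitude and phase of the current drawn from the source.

Step 1 — Angular frequency: ω = 2π·f = 2π·1440 = 9048 rad/s.
Step 2 — Component impedances:
  R: Z = R = 746 Ω
  C: Z = 1/(jωC) = -j/(ω·C) = 0 - j1.105 Ω
Step 3 — Series combination: Z_total = R + C = 746 - j1.105 Ω = 746∠-0.1° Ω.
Step 4 — Source phasor: V = 10∠-32.2° V = 8.462 - j5.329 V.
Step 5 — Ohm's law: I = V / Z_total = (8.462 - j5.329) / (746 - j1.105) = 0.01135 - j0.007126 A.
Step 6 — Convert to polar: |I| = 0.0134 A, ∠I = -32.1°.

I = 0.0134∠-32.1° A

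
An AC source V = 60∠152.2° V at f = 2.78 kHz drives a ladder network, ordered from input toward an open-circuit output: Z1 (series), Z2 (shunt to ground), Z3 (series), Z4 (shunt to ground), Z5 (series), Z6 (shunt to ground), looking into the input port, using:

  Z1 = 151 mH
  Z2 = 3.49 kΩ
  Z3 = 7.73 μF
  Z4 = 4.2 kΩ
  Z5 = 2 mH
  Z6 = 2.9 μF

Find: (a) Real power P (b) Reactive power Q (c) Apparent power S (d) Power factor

Step 1 — Angular frequency: ω = 2π·f = 2π·2780 = 1.747e+04 rad/s.
Step 2 — Component impedances:
  Z1: Z = jωL = j·1.747e+04·0.151 = 0 + j2638 Ω
  Z2: Z = R = 3490 Ω
  Z3: Z = 1/(jωC) = -j/(ω·C) = 0 - j7.406 Ω
  Z4: Z = R = 4200 Ω
  Z5: Z = jωL = j·1.747e+04·0.002 = 0 + j34.93 Ω
  Z6: Z = 1/(jωC) = -j/(ω·C) = 0 - j19.74 Ω
Step 3 — Ladder network (open output): work backward from the far end, alternating series and parallel combinations. Z_in = 0.07233 + j2645 Ω = 2645∠90.0° Ω.
Step 4 — Source phasor: V = 60∠152.2° V = -53.07 + j27.98 V.
Step 5 — Current: I = V / Z = 0.01058 + j0.02006 A = 0.02268∠62.2° A.
Step 6 — Complex power: S = V·I* = 3.721e-05 + j1.361 VA.
Step 7 — Real power: P = Re(S) = 3.721e-05 W.
Step 8 — Reactive power: Q = Im(S) = 1.361 VAR.
Step 9 — Apparent power: |S| = 1.361 VA.
Step 10 — Power factor: PF = P/|S| = 2.734e-05 (lagging).

(a) P = 3.721e-05 W  (b) Q = 1.361 VAR  (c) S = 1.361 VA  (d) PF = 2.734e-05 (lagging)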